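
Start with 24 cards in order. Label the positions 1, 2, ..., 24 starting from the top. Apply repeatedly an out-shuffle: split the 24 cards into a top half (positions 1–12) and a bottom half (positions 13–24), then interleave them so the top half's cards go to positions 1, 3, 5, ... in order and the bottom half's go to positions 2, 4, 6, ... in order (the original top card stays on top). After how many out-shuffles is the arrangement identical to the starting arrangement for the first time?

The out-shuffle permutes the 24 positions with cycle lengths [1, 1, 11, 11].
Every card is home exactly when every cycle has completed a whole number of laps, i.e. after lcm(1, 11) = 11 out-shuffles.

11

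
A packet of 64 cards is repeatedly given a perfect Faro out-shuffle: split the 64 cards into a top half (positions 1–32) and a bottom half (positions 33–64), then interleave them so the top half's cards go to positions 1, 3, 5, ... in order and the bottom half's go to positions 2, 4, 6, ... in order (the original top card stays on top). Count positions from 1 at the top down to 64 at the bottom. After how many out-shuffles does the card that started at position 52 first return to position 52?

6

Follow position 52 under repeated out-shuffles:
52 → 40 → 16 → 31 → 61 → 58 → 52
It first returns after 6 out-shuffles.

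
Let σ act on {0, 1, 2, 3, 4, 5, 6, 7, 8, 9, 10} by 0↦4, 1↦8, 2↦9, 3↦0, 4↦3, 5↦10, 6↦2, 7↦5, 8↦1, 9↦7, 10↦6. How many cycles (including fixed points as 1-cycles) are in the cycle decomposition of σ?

3

Cycle decomposition: (0 4 3) (1 8) (2 9 7 5 10 6).
3 cycles.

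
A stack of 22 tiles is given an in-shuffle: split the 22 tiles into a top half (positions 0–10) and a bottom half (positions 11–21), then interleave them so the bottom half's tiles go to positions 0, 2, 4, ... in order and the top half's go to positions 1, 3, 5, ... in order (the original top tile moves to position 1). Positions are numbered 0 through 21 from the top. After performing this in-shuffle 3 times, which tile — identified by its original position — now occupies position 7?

Work backwards from position 7, undoing one in-shuffle at a time:
7 ← 3 ← 1 ← 0
So the tile now at position 7 started at position 0.

0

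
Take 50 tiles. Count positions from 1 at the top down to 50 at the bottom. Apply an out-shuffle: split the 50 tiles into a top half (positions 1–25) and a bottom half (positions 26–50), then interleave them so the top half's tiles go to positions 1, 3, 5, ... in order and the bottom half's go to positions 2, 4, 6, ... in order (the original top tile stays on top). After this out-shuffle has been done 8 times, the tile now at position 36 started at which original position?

22

Work backwards from position 36, undoing one out-shuffle at a time:
36 ← 43 ← 22 ← 36 ← 43 ← 22 ← 36 ← 43 ← 22
So the tile now at position 36 started at position 22.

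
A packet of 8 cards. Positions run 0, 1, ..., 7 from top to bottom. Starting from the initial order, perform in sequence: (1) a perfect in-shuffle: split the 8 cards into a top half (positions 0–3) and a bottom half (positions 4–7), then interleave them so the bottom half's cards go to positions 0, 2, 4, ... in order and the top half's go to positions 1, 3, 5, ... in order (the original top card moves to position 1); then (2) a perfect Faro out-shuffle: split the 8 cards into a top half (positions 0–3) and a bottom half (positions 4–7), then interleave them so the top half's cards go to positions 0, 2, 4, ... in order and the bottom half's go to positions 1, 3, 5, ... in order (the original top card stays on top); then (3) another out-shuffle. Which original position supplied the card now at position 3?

7

Undo the operations in reverse order, starting from position 3:
  undo op 3 (out-shuffle, from bottom half): 3 ← 5
  undo op 2 (out-shuffle, from bottom half): 5 ← 6
  undo op 1 (in-shuffle, from bottom half): 6 ← 7
So the card at position 3 came from original position 7.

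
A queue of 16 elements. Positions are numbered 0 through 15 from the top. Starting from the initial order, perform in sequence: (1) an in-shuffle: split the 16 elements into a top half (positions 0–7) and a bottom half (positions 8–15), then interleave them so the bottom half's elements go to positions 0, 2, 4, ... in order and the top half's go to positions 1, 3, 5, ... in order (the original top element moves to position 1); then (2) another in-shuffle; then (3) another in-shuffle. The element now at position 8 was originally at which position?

Undo the operations in reverse order, starting from position 8:
  undo op 3 (in-shuffle, from bottom half): 8 ← 12
  undo op 2 (in-shuffle, from bottom half): 12 ← 14
  undo op 1 (in-shuffle, from bottom half): 14 ← 15
So the element at position 8 came from original position 15.

15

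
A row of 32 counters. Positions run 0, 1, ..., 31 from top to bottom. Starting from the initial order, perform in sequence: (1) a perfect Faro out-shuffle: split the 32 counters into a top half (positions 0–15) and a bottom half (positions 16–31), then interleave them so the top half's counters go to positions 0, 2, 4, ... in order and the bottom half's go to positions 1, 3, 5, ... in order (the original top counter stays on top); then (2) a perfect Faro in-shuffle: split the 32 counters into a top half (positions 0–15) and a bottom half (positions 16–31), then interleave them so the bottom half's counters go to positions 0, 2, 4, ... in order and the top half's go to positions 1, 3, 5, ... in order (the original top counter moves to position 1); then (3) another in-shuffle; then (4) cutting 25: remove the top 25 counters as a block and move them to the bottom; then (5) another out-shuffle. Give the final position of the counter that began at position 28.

Track the counter from position 28 forward through each operation:
  after op 1 (out-shuffle): 28 → 25
  after op 2 (in-shuffle): 25 → 18
  after op 3 (in-shuffle): 18 → 4
  after op 4 (cut 25): 4 → 11
  after op 5 (out-shuffle): 11 → 22

22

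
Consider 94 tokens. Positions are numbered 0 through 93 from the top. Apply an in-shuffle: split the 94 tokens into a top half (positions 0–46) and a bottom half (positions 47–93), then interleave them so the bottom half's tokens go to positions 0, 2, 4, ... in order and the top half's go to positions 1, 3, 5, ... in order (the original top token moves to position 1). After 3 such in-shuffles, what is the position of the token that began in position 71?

5

Track the token's position through each in-shuffle:
71 → 48 → 2 → 5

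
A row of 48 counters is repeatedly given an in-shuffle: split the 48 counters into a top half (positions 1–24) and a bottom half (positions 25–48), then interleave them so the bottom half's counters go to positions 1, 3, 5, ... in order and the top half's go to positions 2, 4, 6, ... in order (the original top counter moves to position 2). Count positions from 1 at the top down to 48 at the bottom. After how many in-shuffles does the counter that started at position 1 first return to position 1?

21

Follow position 1 under repeated in-shuffles:
1 → 2 → 4 → 8 → 16 → 32 → 15 → 30 → ... → 1 (length 21)
It first returns after 21 in-shuffles.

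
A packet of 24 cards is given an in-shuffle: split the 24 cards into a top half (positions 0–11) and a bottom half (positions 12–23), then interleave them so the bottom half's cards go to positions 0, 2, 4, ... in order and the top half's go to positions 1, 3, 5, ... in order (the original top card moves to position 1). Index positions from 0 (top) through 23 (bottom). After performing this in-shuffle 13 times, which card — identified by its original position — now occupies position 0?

Work backwards from position 0, undoing one in-shuffle at a time:
0 ← 12 ← 18 ← 21 ← 10 ← ... ← 2 (13 steps).
So the card now at position 0 started at position 2.

2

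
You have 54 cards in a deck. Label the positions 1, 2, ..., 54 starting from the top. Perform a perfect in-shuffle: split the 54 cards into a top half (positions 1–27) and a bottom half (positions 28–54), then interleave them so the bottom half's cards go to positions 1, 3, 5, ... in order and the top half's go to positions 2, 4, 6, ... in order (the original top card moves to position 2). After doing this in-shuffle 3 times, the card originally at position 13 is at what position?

Track the card's position through each in-shuffle:
13 → 26 → 52 → 49

49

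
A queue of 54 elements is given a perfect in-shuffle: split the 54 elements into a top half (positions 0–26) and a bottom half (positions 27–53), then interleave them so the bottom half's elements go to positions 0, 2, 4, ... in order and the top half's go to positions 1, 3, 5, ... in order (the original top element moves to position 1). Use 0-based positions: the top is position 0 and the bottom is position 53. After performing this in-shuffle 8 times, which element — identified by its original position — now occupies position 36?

Work backwards from position 36, undoing one in-shuffle at a time:
36 ← 45 ← 22 ← 38 ← 46 ← 50 ← 52 ← 53 ← 26
So the element now at position 36 started at position 26.

26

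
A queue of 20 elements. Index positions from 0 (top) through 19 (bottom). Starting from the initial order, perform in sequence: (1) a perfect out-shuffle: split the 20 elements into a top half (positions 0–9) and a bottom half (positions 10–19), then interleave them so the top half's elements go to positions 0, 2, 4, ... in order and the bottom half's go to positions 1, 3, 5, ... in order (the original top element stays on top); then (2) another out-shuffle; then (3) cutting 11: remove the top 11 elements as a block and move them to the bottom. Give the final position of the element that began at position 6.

14

Track the element from position 6 forward through each operation:
  after op 1 (out-shuffle): 6 → 12
  after op 2 (out-shuffle): 12 → 5
  after op 3 (cut 11): 5 → 14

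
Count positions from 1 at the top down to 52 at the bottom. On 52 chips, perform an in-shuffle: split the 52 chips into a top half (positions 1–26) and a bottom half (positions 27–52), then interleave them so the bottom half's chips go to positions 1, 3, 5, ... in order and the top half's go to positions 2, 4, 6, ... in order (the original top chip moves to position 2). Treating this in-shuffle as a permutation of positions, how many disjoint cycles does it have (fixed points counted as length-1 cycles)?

1

Trace each unvisited position around until it returns:
(1 2 4 8 16 32 ... len 52)
1 cycle in total.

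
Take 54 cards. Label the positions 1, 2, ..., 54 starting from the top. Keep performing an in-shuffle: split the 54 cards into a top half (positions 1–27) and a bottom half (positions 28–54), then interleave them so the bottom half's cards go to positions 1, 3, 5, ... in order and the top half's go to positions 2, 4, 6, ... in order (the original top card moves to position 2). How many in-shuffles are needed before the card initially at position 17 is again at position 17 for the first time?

20

Follow position 17 under repeated in-shuffles:
17 → 34 → 13 → 26 → 52 → 49 → 43 → 31 → 7 → 14 → 28 → 1 → 2 → 4 → 8 → 16 → 32 → 9 → 18 → 36 → 17
It first returns after 20 in-shuffles.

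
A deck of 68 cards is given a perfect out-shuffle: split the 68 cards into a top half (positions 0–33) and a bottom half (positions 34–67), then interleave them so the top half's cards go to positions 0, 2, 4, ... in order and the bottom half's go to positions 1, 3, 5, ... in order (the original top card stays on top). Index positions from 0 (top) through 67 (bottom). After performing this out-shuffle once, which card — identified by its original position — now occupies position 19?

Work backwards from position 19, undoing one out-shuffle at a time:
19 ← 43
So the card now at position 19 started at position 43.

43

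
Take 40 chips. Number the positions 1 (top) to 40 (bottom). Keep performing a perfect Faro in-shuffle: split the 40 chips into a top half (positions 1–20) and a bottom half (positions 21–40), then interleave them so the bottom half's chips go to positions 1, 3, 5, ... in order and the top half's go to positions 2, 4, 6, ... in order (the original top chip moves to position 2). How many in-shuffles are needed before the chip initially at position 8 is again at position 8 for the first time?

20

Follow position 8 under repeated in-shuffles:
8 → 16 → 32 → 23 → 5 → 10 → 20 → 40 → 39 → 37 → 33 → 25 → 9 → 18 → 36 → 31 → 21 → 1 → 2 → 4 → 8
It first returns after 20 in-shuffles.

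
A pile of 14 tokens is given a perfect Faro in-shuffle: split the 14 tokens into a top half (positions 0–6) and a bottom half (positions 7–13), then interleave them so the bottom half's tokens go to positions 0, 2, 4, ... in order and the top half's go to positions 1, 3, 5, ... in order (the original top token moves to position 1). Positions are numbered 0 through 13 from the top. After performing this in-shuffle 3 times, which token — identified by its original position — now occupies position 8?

Work backwards from position 8, undoing one in-shuffle at a time:
8 ← 11 ← 5 ← 2
So the token now at position 8 started at position 2.

2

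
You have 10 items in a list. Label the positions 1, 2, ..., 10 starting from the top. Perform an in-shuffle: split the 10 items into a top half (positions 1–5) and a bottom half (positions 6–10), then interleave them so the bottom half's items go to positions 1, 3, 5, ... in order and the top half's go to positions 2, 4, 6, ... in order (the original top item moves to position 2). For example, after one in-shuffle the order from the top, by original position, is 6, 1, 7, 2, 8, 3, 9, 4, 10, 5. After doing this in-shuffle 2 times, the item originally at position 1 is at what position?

4

Track the item's position through each in-shuffle:
1 → 2 → 4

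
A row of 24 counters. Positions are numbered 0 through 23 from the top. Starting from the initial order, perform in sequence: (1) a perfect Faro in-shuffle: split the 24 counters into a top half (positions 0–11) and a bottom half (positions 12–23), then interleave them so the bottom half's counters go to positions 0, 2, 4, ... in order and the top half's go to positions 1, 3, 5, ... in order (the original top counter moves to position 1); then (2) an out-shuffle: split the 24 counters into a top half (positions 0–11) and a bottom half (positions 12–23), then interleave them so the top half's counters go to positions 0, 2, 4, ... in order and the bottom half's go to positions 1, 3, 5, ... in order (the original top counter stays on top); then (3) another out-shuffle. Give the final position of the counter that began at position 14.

16

Track the counter from position 14 forward through each operation:
  after op 1 (in-shuffle): 14 → 4
  after op 2 (out-shuffle): 4 → 8
  after op 3 (out-shuffle): 8 → 16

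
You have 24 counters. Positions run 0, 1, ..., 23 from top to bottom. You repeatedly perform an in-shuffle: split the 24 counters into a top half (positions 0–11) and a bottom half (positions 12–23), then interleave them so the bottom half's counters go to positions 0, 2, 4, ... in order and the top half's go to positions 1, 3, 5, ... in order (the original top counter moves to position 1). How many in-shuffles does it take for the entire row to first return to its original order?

20

The in-shuffle permutes the 24 positions with cycle lengths [4, 20].
Every counter is home exactly when every cycle has completed a whole number of laps, i.e. after lcm(4, 20) = 20 in-shuffles.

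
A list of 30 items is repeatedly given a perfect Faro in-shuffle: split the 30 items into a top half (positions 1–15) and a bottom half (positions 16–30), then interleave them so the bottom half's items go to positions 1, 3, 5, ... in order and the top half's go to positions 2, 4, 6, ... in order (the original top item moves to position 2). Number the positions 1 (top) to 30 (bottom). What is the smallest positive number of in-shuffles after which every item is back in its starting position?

The in-shuffle permutes the 30 positions with cycle lengths [5, 5, 5, 5, 5, 5].
Every item is home exactly when every cycle has completed a whole number of laps, i.e. after lcm(5) = 5 in-shuffles.

5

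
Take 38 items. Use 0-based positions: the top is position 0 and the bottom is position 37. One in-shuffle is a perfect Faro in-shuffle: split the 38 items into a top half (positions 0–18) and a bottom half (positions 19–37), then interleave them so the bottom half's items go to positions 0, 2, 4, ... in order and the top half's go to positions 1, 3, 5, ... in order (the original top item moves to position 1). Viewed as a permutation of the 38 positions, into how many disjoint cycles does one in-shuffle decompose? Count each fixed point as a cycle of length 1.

Trace each unvisited position around until it returns:
(0 1 3 7 15 31 ... len 12) (2 5 11 23 8 17 ... len 12) (6 13 27 16 33 28 ... len 12) (12 25)
4 cycles in total.

4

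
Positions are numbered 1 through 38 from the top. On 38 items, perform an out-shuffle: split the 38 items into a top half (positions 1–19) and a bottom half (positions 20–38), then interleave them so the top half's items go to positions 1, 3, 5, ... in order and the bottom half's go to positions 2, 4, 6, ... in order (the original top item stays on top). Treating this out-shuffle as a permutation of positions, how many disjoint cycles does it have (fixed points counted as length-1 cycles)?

3

Trace each unvisited position around until it returns:
(1) (2 3 5 9 17 33 ... len 36) (38)
3 cycles in total.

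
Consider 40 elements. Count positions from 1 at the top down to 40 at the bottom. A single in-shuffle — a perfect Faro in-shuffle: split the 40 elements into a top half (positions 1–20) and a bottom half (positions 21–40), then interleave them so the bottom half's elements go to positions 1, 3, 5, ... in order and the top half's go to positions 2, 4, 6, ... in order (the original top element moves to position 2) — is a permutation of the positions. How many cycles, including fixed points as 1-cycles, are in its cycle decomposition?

Trace each unvisited position around until it returns:
(1 2 4 8 16 32 ... len 20) (3 6 12 24 7 14 ... len 20)
2 cycles in total.

2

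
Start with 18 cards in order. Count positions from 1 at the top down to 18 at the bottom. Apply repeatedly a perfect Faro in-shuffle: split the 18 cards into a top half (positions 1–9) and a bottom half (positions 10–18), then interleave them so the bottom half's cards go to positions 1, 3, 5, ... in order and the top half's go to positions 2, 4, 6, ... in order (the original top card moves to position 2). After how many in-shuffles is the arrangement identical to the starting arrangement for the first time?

18

The in-shuffle permutes the 18 positions with cycle lengths [18].
Every card is home exactly when every cycle has completed a whole number of laps, i.e. after lcm(18) = 18 in-shuffles.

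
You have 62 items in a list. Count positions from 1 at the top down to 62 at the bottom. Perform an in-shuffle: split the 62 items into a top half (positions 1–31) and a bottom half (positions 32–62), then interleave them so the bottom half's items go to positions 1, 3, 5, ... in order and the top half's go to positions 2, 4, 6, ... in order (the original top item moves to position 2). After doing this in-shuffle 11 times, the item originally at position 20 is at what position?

Track the item's position through each in-shuffle:
20 → 40 → 17 → 34 → 5 → 10 → 20 → 40 → 17 → 34 → 5 → 10

10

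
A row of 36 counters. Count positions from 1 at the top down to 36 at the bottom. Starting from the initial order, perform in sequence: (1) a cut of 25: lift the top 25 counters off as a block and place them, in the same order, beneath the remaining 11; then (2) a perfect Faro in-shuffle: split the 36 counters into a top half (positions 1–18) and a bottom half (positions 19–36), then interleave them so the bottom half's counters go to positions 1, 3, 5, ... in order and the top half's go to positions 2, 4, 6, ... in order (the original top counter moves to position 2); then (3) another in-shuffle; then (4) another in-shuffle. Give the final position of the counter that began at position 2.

Track the counter from position 2 forward through each operation:
  after op 1 (cut 25): 2 → 13
  after op 2 (in-shuffle): 13 → 26
  after op 3 (in-shuffle): 26 → 15
  after op 4 (in-shuffle): 15 → 30

30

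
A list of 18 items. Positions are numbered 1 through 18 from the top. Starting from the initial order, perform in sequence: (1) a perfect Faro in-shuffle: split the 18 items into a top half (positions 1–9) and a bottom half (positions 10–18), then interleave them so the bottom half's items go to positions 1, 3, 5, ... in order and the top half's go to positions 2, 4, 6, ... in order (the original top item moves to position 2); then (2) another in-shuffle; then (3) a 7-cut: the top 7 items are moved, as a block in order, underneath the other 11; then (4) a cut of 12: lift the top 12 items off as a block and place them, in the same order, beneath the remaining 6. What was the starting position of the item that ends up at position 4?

6

Undo the operations in reverse order, starting from position 4:
  undo op 4 (cut 12): 4 ← 16
  undo op 3 (cut 7): 16 ← 5
  undo op 2 (in-shuffle, from bottom half): 5 ← 12
  undo op 1 (in-shuffle, from top half): 12 ← 6
So the item at position 4 came from original position 6.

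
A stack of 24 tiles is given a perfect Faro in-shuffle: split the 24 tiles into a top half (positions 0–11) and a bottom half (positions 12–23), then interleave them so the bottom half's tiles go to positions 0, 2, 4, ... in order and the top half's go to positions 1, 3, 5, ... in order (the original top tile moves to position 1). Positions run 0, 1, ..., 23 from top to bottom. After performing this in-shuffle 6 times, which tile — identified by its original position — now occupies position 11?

7

Work backwards from position 11, undoing one in-shuffle at a time:
11 ← 5 ← 2 ← 13 ← 6 ← 15 ← 7
So the tile now at position 11 started at position 7.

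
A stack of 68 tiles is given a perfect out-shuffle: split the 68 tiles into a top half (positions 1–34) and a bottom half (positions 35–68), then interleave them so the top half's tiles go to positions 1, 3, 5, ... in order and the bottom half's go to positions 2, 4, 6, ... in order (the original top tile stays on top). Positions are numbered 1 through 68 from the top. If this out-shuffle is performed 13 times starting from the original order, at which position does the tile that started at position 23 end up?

62

Track position through each out-shuffle: 23 → 45 → 22 → 43 → 18 → ... (continuing for 13 shuffles total) → 62.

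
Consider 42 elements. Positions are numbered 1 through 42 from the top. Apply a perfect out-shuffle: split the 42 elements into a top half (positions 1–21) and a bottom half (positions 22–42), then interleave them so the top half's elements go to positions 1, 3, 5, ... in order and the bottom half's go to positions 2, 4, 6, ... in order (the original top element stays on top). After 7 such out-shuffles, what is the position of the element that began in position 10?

5

Track the element's position through each out-shuffle:
10 → 19 → 37 → 32 → 22 → 2 → 3 → 5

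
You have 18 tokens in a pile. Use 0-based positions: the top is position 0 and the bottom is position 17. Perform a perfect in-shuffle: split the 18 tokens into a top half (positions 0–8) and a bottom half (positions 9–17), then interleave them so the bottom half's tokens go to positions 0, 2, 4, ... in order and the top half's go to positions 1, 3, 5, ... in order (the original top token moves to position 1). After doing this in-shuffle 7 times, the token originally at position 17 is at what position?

Track the token's position through each in-shuffle:
17 → 16 → 14 → 10 → 2 → 5 → 11 → 4

4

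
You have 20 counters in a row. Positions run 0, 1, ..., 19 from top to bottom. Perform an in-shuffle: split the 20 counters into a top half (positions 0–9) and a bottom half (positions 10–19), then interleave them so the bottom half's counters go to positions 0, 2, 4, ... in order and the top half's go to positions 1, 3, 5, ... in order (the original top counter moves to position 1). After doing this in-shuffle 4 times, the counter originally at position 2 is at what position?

5

Track the counter's position through each in-shuffle:
2 → 5 → 11 → 2 → 5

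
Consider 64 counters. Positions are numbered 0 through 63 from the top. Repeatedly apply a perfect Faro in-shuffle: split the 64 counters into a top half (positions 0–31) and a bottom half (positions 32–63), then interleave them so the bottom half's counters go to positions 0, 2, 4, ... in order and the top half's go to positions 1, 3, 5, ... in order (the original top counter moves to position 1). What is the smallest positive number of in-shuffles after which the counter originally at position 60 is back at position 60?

12

Follow position 60 under repeated in-shuffles:
60 → 56 → 48 → 32 → 0 → 1 → 3 → 7 → 15 → 31 → 63 → 62 → 60
It first returns after 12 in-shuffles.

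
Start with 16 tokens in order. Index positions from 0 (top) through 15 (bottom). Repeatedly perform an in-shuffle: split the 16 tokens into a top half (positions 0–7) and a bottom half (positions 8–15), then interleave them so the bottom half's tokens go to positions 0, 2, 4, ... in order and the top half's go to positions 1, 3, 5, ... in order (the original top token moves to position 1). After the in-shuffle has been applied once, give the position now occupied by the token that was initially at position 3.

Track the token's position through each in-shuffle:
3 → 7

7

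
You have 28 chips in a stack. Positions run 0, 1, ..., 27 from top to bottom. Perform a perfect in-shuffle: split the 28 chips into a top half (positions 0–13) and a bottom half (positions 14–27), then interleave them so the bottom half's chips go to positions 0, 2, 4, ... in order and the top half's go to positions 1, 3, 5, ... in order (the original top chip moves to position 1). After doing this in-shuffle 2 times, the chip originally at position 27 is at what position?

Track the chip's position through each in-shuffle:
27 → 26 → 24

24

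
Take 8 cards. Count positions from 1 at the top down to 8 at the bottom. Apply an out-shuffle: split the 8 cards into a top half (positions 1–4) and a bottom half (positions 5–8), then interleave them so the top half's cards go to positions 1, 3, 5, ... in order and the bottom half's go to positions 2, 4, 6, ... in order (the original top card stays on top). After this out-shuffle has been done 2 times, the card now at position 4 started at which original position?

7

Work backwards from position 4, undoing one out-shuffle at a time:
4 ← 6 ← 7
So the card now at position 4 started at position 7.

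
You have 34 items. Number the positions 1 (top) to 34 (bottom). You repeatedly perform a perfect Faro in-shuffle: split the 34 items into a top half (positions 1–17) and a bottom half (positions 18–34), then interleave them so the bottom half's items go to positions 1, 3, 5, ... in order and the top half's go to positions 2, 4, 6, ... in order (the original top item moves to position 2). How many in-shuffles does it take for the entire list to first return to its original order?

12

The in-shuffle permutes the 34 positions with cycle lengths [3, 3, 4, 12, 12].
Every item is home exactly when every cycle has completed a whole number of laps, i.e. after lcm(3, 4, 12) = 12 in-shuffles.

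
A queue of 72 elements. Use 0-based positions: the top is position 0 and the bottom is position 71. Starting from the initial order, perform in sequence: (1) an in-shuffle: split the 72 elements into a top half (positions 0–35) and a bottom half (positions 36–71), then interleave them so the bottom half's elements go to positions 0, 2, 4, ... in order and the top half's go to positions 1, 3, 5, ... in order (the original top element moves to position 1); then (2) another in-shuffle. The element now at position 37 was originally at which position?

Undo the operations in reverse order, starting from position 37:
  undo op 2 (in-shuffle, from top half): 37 ← 18
  undo op 1 (in-shuffle, from bottom half): 18 ← 45
So the element at position 37 came from original position 45.

45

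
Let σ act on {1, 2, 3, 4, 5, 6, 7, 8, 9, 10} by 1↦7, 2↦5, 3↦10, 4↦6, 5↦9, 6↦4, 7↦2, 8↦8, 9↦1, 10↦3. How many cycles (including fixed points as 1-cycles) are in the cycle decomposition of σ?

4

Cycle decomposition: (1 7 2 5 9) (3 10) (4 6) (8).
4 cycles.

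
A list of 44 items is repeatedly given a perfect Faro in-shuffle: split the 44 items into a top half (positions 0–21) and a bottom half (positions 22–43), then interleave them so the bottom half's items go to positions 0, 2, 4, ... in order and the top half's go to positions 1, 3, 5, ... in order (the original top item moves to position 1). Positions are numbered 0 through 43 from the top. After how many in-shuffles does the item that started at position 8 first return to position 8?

Follow position 8 under repeated in-shuffles:
8 → 17 → 35 → 26 → 8
It first returns after 4 in-shuffles.

4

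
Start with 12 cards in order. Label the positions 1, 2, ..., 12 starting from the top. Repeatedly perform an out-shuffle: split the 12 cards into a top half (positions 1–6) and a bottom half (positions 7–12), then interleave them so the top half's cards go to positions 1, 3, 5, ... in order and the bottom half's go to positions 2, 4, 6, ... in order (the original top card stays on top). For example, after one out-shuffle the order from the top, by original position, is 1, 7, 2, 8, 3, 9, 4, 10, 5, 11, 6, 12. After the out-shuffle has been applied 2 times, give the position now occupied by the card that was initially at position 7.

3

Track the card's position through each out-shuffle:
7 → 2 → 3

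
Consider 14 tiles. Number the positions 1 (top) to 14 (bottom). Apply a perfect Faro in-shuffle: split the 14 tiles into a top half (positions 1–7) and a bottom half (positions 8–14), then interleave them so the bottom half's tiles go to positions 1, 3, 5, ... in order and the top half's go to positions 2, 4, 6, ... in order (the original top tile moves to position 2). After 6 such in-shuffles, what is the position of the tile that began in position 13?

Track the tile's position through each in-shuffle:
13 → 11 → 7 → 14 → 13 → 11 → 7

7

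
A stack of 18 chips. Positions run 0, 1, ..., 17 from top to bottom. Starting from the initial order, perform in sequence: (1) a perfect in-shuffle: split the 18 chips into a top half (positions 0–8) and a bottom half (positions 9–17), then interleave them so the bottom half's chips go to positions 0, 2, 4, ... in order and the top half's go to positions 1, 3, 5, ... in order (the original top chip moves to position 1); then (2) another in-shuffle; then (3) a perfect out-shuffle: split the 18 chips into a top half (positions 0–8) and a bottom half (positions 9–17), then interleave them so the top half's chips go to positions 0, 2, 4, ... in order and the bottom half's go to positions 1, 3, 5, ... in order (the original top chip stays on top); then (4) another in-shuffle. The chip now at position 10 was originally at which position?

1

Undo the operations in reverse order, starting from position 10:
  undo op 4 (in-shuffle, from bottom half): 10 ← 14
  undo op 3 (out-shuffle, from top half): 14 ← 7
  undo op 2 (in-shuffle, from top half): 7 ← 3
  undo op 1 (in-shuffle, from top half): 3 ← 1
So the chip at position 10 came from original position 1.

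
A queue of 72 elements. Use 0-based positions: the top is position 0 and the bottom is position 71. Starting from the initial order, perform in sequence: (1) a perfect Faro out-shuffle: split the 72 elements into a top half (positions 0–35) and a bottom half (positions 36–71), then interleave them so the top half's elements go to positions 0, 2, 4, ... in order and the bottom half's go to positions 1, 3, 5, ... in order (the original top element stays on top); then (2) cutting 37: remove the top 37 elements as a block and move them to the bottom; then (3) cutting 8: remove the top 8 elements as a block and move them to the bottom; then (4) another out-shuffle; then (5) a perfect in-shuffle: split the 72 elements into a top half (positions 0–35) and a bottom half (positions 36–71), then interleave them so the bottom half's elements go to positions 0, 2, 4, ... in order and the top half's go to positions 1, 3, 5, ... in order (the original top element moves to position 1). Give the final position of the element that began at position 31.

Track the element from position 31 forward through each operation:
  after op 1 (out-shuffle): 31 → 62
  after op 2 (cut 37): 62 → 25
  after op 3 (cut 8): 25 → 17
  after op 4 (out-shuffle): 17 → 34
  after op 5 (in-shuffle): 34 → 69

69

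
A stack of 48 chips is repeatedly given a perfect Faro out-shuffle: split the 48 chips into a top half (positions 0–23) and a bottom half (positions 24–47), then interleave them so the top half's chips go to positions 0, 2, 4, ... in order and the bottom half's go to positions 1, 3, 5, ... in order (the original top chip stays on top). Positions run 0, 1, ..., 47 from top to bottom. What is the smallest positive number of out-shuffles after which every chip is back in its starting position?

23

The out-shuffle permutes the 48 positions with cycle lengths [1, 1, 23, 23].
Every chip is home exactly when every cycle has completed a whole number of laps, i.e. after lcm(1, 23) = 23 out-shuffles.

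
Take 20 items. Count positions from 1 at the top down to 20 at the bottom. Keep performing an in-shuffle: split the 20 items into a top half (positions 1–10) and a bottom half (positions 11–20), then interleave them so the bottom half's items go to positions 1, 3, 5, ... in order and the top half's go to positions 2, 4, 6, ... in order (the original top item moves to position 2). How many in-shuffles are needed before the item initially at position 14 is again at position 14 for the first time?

Follow position 14 under repeated in-shuffles:
14 → 7 → 14
It first returns after 2 in-shuffles.

2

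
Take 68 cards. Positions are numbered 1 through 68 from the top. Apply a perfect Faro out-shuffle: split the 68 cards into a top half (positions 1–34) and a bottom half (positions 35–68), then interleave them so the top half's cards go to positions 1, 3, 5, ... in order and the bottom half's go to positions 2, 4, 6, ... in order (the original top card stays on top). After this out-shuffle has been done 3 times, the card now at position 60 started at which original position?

67

Work backwards from position 60, undoing one out-shuffle at a time:
60 ← 64 ← 66 ← 67
So the card now at position 60 started at position 67.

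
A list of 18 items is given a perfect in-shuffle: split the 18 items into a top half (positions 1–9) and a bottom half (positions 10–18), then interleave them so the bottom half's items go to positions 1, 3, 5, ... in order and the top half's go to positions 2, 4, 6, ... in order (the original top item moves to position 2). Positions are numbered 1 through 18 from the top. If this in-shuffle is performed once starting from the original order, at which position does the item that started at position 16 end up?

13

Track the item's position through each in-shuffle:
16 → 13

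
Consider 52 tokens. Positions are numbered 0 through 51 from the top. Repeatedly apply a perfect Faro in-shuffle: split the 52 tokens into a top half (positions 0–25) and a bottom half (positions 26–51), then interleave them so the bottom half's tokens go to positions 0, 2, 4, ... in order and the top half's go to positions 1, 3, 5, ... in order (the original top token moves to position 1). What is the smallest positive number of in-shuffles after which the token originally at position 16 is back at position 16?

52

Follow position 16 under repeated in-shuffles:
16 → 33 → 14 → 29 → 6 → 13 → 27 → 2 → ... → 16 (length 52)
It first returns after 52 in-shuffles.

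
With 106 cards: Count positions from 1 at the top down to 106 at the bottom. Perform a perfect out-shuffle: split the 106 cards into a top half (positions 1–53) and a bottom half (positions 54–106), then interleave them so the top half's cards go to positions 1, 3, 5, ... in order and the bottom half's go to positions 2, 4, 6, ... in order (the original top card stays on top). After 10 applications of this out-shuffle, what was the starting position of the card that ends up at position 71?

Work backwards from position 71, undoing one out-shuffle at a time:
71 ← 36 ← 71 ← 36 ← 71 ← 36 ← 71 ← 36 ← 71 ← 36 ← 71
So the card now at position 71 started at position 71.

71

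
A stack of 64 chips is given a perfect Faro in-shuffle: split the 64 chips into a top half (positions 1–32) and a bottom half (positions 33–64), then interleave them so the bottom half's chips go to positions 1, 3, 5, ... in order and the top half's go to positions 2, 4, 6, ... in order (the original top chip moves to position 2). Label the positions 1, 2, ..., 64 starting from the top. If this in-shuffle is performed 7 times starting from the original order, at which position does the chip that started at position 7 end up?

51

Track the chip's position through each in-shuffle:
7 → 14 → 28 → 56 → 47 → 29 → 58 → 51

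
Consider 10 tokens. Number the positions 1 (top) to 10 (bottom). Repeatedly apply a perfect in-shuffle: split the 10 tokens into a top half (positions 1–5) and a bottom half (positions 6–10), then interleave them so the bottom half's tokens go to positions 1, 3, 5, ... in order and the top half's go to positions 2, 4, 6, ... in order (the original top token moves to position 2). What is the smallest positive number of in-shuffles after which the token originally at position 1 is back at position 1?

Follow position 1 under repeated in-shuffles:
1 → 2 → 4 → 8 → 5 → 10 → 9 → 7 → 3 → 6 → 1
It first returns after 10 in-shuffles.

10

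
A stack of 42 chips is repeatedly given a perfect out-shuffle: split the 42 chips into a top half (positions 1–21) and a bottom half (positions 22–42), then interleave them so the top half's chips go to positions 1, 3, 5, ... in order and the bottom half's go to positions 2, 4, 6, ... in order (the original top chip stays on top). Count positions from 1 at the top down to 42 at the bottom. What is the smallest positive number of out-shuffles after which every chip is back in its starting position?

20

The out-shuffle permutes the 42 positions with cycle lengths [1, 1, 20, 20].
Every chip is home exactly when every cycle has completed a whole number of laps, i.e. after lcm(1, 20) = 20 out-shuffles.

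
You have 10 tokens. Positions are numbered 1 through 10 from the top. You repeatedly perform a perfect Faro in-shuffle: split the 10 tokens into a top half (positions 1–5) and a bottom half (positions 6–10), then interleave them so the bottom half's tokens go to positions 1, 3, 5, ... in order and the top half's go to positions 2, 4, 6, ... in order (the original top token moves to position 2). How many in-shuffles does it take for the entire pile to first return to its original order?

10

The in-shuffle permutes the 10 positions with cycle lengths [10].
Every token is home exactly when every cycle has completed a whole number of laps, i.e. after lcm(10) = 10 in-shuffles.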